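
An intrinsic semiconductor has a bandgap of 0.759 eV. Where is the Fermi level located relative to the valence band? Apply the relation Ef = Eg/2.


Step 1: For an intrinsic semiconductor, the Fermi level sits at midgap.
Step 2: Ef = Eg / 2 = 0.759 / 2 = 0.3795 eV

0.3795


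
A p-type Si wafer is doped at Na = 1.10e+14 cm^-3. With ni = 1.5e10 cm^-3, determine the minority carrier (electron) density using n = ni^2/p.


Step 1: Majority hole concentration p ≈ Na = 1.10e+14 cm^-3
Step 2: n = ni^2 / Na = (1.5e10)^2 / 1.10e+14
Step 3: n = 2.05e+06 cm^-3

2.05e+06


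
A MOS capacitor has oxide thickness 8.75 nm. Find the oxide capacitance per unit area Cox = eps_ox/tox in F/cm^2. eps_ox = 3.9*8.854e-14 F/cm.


Step 1: eps_ox = 3.9 * 8.854e-14 = 3.45306e-13 F/cm
Step 2: tox in cm = 8.75 nm * 1e-7 = 8.7500e-07 cm
Step 3: Cox = 3.45306e-13 / 8.7500e-07 = 3.95e-07 F/cm^2

3.95e-07


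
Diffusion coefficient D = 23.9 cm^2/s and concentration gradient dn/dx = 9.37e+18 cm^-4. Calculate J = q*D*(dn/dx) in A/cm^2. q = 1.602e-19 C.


Step 1: J = q * D * (dn/dx)
Step 2: J = 1.602e-19 * 23.9 * 9.37e+18
Step 3: J = 3.59e+01 A/cm^2

3.59e+01


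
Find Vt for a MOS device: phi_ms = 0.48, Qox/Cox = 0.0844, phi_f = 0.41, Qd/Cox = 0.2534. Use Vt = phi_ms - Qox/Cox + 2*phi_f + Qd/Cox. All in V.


Step 1: Vt = phi_ms - Qox/Cox + 2*phi_f + Qd/Cox
Step 2: Vt = 0.48 - 0.0844 + 2*0.41 + 0.2534
Step 3: Vt = 0.48 - 0.0844 + 0.82 + 0.2534
Step 4: Vt = 1.469 V

1.469


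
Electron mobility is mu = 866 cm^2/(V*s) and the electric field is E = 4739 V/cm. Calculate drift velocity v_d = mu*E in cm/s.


Step 1: v_d = mu * E
Step 2: v_d = 866 * 4739 = 4103974
Step 3: v_d = 4.10e+06 cm/s

4.10e+06


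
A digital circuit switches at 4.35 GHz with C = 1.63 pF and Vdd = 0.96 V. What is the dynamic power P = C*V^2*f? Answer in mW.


Step 1: V^2 = 0.96^2 = 0.9216 V^2
Step 2: P = C*V^2*f = 1.63e-12 F * 0.9216 * 4.35e9 Hz
Step 3: P = 6.5346048e-03 W
Step 4: P = 6.535 mW

6.535


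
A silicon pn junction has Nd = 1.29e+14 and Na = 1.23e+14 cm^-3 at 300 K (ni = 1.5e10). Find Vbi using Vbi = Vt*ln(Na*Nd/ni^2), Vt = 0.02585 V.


Step 1: Compute Na*Nd/ni^2 = 1.23e+14 * 1.29e+14 / (1.5e10)^2 = 7.0520e+07
Step 2: ln(7.0520e+07) = 18.0714
Step 3: Vbi = 0.02585 * 18.0714 = 0.467 V

0.467


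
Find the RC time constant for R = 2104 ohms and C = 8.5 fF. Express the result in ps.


Step 1: tau = R * C
Step 2: tau = 2104 * 8.5 fF = 2104 * 8.5e-15 F
Step 3: tau = 1.7884e-11 s = 17.884 ps

17.884


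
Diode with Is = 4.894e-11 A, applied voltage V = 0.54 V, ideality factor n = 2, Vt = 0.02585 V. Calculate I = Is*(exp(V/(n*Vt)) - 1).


Step 1: V/(n*Vt) = 0.54/(2*0.02585) = 10.4449
Step 2: exp(10.4449) = 3.4369e+04
Step 3: I = 4.894e-11 * (3.4369e+04 - 1) = 1.68e-06 A

1.68e-06


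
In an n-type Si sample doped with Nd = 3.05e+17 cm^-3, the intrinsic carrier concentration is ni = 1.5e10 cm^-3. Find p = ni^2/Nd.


Step 1: Since Nd >> ni, n ≈ Nd = 3.05e+17 cm^-3
Step 2: p = ni^2 / n = (1.5e10)^2 / 3.05e+17
Step 3: p = 2.25e20 / 3.05e+17 = 7.38e+02 cm^-3

7.38e+02


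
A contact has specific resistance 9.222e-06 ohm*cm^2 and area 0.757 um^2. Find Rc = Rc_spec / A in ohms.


Step 1: Convert area to cm^2: 0.757 um^2 = 7.5700e-09 cm^2
Step 2: Rc = Rc_spec / A = 9.222e-06 / 7.5700e-09
Step 3: Rc = 1.22e+03 ohms

1.22e+03


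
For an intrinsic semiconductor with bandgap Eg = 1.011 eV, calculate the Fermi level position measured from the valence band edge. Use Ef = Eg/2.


Step 1: For an intrinsic semiconductor, the Fermi level sits at midgap.
Step 2: Ef = Eg / 2 = 1.011 / 2 = 0.5055 eV

0.5055


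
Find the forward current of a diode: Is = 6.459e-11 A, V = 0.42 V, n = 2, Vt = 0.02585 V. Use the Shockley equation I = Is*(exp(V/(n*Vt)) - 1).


Step 1: V/(n*Vt) = 0.42/(2*0.02585) = 8.1238
Step 2: exp(8.1238) = 3.3738e+03
Step 3: I = 6.459e-11 * (3.3738e+03 - 1) = 2.18e-07 A

2.18e-07


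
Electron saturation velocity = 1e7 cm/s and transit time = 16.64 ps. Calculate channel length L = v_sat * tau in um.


Step 1: tau in seconds = 16.64 ps * 1e-12 = 1.6640e-11 s
Step 2: L = v_sat * tau = 1e7 * 1.6640e-11 = 1.6640e-04 cm
Step 3: L in um = 1.6640e-04 * 1e4 = 1.664 um

1.664


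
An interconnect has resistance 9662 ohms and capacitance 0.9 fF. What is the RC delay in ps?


Step 1: tau = R * C
Step 2: tau = 9662 * 0.9 fF = 9662 * 9.0e-16 F
Step 3: tau = 8.6958e-12 s = 8.6958 ps

8.6958


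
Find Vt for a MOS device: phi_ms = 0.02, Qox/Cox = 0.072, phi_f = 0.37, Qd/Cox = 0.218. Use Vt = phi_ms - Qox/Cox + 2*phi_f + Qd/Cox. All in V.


Step 1: Vt = phi_ms - Qox/Cox + 2*phi_f + Qd/Cox
Step 2: Vt = 0.02 - 0.072 + 2*0.37 + 0.218
Step 3: Vt = 0.02 - 0.072 + 0.74 + 0.218
Step 4: Vt = 0.906 V

0.906


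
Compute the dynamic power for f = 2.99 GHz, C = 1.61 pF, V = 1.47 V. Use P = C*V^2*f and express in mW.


Step 1: V^2 = 1.47^2 = 2.1609 V^2
Step 2: P = C*V^2*f = 1.61e-12 F * 2.1609 * 2.99e9 Hz
Step 3: P = 1.040235651e-02 W
Step 4: P = 10.402 mW

10.402


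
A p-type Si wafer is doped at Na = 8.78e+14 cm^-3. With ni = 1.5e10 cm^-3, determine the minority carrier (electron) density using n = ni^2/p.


Step 1: Majority hole concentration p ≈ Na = 8.78e+14 cm^-3
Step 2: n = ni^2 / Na = (1.5e10)^2 / 8.78e+14
Step 3: n = 2.56e+05 cm^-3

2.56e+05


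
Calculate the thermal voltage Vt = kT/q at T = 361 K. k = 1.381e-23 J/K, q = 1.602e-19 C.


Step 1: kT = 1.381e-23 * 361 = 4.98541e-21 J
Step 2: Vt = kT/q = 4.98541e-21 / 1.602e-19
Step 3: Vt = 0.03112 V

0.03112


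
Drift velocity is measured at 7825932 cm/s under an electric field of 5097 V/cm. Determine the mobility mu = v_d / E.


Step 1: mu = v_d / E
Step 2: mu = 7825932 / 5097
Step 3: mu = 1535.4 cm^2/(V*s)

1535.4


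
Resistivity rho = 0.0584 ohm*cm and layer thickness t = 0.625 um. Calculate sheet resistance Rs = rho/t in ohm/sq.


Step 1: Convert thickness to cm: t = 0.625 um = 6.2500e-05 cm
Step 2: Rs = rho / t = 0.0584 / 6.2500e-05
Step 3: Rs = 934.4 ohm/sq

934.4


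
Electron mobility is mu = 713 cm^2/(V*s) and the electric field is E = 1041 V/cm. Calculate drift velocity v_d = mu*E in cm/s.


Step 1: v_d = mu * E
Step 2: v_d = 713 * 1041 = 742233
Step 3: v_d = 7.42e+05 cm/s

7.42e+05


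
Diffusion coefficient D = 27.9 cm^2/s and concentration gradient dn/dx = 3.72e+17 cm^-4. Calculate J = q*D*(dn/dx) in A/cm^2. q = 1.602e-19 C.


Step 1: J = q * D * (dn/dx)
Step 2: J = 1.602e-19 * 27.9 * 3.72e+17
Step 3: J = 1.66e+00 A/cm^2

1.66e+00


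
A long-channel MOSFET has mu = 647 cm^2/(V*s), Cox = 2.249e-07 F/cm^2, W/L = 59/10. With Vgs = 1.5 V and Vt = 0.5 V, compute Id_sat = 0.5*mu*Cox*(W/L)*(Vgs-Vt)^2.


Step 1: Overdrive voltage Vov = Vgs - Vt = 1.5 - 0.5 = 1.0 V
Step 2: W/L = 59/10 = 5.9
Step 3: Id = 0.5 * 647 * 2.249e-07 * 5.9 * 1.0^2
Step 4: Id = 4.29e-04 A

4.29e-04


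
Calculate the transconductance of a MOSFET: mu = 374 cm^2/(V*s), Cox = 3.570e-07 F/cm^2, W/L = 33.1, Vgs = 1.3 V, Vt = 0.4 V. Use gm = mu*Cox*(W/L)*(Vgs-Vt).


Step 1: Vov = Vgs - Vt = 1.3 - 0.4 = 0.9 V
Step 2: gm = mu * Cox * (W/L) * Vov
Step 3: gm = 374 * 3.570e-07 * 33.1 * 0.9 = 3.98e-03 S

3.98e-03


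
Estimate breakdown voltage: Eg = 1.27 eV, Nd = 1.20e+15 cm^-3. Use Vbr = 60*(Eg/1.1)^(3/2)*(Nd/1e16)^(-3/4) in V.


Step 1: Eg/1.1 = 1.27/1.1 = 1.154545
Step 2: (Eg/1.1)^1.5 = 1.154545^1.5 = 1.240556
Step 3: (Nd/1e16)^(-0.75) = (0.12)^(-0.75) = 4.904718
Step 4: Vbr = 60 * 1.240556 * 4.904718 = 365.1 V

365.1


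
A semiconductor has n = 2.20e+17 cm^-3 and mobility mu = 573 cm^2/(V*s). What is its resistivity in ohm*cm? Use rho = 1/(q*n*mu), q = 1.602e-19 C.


Step 1: sigma = q * n * mu = 1.602e-19 * 2.20e+17 * 573 = 2.01948e+01 S/cm
Step 2: rho = 1 / sigma = 1 / 2.01948e+01 = 0.04952 ohm*cm

0.04952


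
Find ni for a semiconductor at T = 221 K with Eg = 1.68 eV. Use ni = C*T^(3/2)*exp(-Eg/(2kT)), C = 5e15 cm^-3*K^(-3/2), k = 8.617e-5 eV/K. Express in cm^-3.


Step 1: Compute kT = 8.617e-5 * 221 = 0.01904357 eV
Step 2: Exponent = -Eg/(2kT) = -1.68/(2*0.01904357) = -44.10938
Step 3: T^(3/2) = 221^1.5 = 3285.40
Step 4: ni = 5e15 * 3285.40 * exp(-44.10938) = 1.15e+00 cm^-3

1.15e+00


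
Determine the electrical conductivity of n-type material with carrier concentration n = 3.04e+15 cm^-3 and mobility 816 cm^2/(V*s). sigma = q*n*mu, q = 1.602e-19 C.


Step 1: sigma = q * n * mu
Step 2: sigma = 1.602e-19 * 3.04e+15 * 816
Step 3: sigma = 3.974e-01 S/cm

3.974e-01


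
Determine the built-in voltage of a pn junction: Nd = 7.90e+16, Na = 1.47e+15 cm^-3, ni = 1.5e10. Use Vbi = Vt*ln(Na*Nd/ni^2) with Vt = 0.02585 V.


Step 1: Compute Na*Nd/ni^2 = 1.47e+15 * 7.90e+16 / (1.5e10)^2 = 5.1613e+11
Step 2: ln(5.1613e+11) = 26.9696
Step 3: Vbi = 0.02585 * 26.9696 = 0.697 V

0.697


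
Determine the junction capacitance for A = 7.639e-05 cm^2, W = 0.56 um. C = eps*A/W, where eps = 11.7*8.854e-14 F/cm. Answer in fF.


Step 1: eps_Si = 11.7 * 8.854e-14 = 1.035918e-12 F/cm
Step 2: W in cm = 0.56 * 1e-4 = 5.60e-05 cm
Step 3: C = 1.035918e-12 * 7.639e-05 / 5.60e-05 = 1.413103e-12 F
Step 4: C = 1413.1 fF

1413.1


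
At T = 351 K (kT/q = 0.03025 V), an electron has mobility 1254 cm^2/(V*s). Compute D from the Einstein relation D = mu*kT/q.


Step 1: D = mu * (kT/q)
Step 2: D = 1254 * 0.03025
Step 3: D = 37.93 cm^2/s

37.93


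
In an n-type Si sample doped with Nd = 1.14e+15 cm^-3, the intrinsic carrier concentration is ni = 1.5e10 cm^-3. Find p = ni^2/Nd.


Step 1: Since Nd >> ni, n ≈ Nd = 1.14e+15 cm^-3
Step 2: p = ni^2 / n = (1.5e10)^2 / 1.14e+15
Step 3: p = 2.25e20 / 1.14e+15 = 1.97e+05 cm^-3

1.97e+05


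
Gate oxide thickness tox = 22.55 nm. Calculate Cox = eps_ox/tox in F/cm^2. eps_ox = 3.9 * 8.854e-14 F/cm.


Step 1: eps_ox = 3.9 * 8.854e-14 = 3.45306e-13 F/cm
Step 2: tox in cm = 22.55 nm * 1e-7 = 2.2550e-06 cm
Step 3: Cox = 3.45306e-13 / 2.2550e-06 = 1.53e-07 F/cm^2

1.53e-07


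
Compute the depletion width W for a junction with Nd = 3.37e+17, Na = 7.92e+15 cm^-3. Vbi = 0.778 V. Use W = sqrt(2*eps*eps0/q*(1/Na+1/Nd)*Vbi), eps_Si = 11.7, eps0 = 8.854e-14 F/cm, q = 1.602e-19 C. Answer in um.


Step 1: 1/Na + 1/Nd = 1/7.92e+15 + 1/3.37e+17 = 1.29230e-16
Step 2: 2*eps*eps0/q = 2*11.7*8.854e-14/1.602e-19 = 1.293281e+07
Step 3: W^2 = 1.293281e+07 * 1.29230e-16 * 0.778 = 1.30028e-09
Step 4: W = sqrt(1.30028e-09) = 3.606e-05 cm = 0.3606 um

0.3606


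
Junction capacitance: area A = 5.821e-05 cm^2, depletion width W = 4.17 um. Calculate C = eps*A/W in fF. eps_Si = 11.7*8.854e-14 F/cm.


Step 1: eps_Si = 11.7 * 8.854e-14 = 1.035918e-12 F/cm
Step 2: W in cm = 4.17 * 1e-4 = 4.17e-04 cm
Step 3: C = 1.035918e-12 * 5.821e-05 / 4.17e-04 = 1.446062e-13 F
Step 4: C = 144.61 fF

144.61


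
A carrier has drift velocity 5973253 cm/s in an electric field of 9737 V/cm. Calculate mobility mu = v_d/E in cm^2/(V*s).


Step 1: mu = v_d / E
Step 2: mu = 5973253 / 9737
Step 3: mu = 613.46 cm^2/(V*s)

613.46


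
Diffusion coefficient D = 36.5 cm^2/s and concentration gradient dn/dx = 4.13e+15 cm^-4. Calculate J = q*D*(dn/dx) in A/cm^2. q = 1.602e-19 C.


Step 1: J = q * D * (dn/dx)
Step 2: J = 1.602e-19 * 36.5 * 4.13e+15
Step 3: J = 2.41e-02 A/cm^2

2.41e-02


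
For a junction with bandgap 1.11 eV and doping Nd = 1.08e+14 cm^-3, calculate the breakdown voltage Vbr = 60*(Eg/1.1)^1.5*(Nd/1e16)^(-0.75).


Step 1: Eg/1.1 = 1.11/1.1 = 1.009091
Step 2: (Eg/1.1)^1.5 = 1.009091^1.5 = 1.013667
Step 3: (Nd/1e16)^(-0.75) = (0.0108)^(-0.75) = 29.849165
Step 4: Vbr = 60 * 1.013667 * 29.849165 = 1815.4 V

1815.4


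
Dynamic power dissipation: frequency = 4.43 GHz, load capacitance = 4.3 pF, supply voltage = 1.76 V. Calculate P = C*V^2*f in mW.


Step 1: V^2 = 1.76^2 = 3.0976 V^2
Step 2: P = C*V^2*f = 4.3e-12 F * 3.0976 * 4.43e9 Hz
Step 3: P = 5.90061824e-02 W
Step 4: P = 59.006 mW

59.006


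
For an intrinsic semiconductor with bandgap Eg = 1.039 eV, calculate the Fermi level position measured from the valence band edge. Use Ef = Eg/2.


Step 1: For an intrinsic semiconductor, the Fermi level sits at midgap.
Step 2: Ef = Eg / 2 = 1.039 / 2 = 0.5195 eV

0.5195


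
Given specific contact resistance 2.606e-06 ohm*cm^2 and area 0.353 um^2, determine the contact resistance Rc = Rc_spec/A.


Step 1: Convert area to cm^2: 0.353 um^2 = 3.5300e-09 cm^2
Step 2: Rc = Rc_spec / A = 2.606e-06 / 3.5300e-09
Step 3: Rc = 7.38e+02 ohms

7.38e+02


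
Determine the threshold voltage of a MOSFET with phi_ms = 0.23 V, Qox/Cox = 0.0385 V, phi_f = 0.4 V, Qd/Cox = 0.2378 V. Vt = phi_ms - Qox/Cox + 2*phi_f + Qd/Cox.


Step 1: Vt = phi_ms - Qox/Cox + 2*phi_f + Qd/Cox
Step 2: Vt = 0.23 - 0.0385 + 2*0.4 + 0.2378
Step 3: Vt = 0.23 - 0.0385 + 0.8 + 0.2378
Step 4: Vt = 1.2293 V

1.2293


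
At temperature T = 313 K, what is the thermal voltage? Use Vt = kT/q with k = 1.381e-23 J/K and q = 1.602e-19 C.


Step 1: kT = 1.381e-23 * 313 = 4.32253e-21 J
Step 2: Vt = kT/q = 4.32253e-21 / 1.602e-19
Step 3: Vt = 0.02698 V

0.02698


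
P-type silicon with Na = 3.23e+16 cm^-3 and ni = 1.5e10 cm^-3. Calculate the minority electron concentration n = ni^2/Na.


Step 1: Majority hole concentration p ≈ Na = 3.23e+16 cm^-3
Step 2: n = ni^2 / Na = (1.5e10)^2 / 3.23e+16
Step 3: n = 6.97e+03 cm^-3

6.97e+03


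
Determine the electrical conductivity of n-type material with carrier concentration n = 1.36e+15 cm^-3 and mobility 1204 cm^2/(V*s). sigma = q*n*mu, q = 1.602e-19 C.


Step 1: sigma = q * n * mu
Step 2: sigma = 1.602e-19 * 1.36e+15 * 1204
Step 3: sigma = 2.623e-01 S/cm

2.623e-01


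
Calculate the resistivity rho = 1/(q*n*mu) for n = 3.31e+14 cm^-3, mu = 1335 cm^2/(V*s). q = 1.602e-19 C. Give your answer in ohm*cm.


Step 1: sigma = q * n * mu = 1.602e-19 * 3.31e+14 * 1335 = 7.07900e-02 S/cm
Step 2: rho = 1 / sigma = 1 / 7.07900e-02 = 14.13 ohm*cm

14.13


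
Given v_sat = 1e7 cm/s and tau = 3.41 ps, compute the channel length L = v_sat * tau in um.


Step 1: tau in seconds = 3.41 ps * 1e-12 = 3.4100e-12 s
Step 2: L = v_sat * tau = 1e7 * 3.4100e-12 = 3.4100e-05 cm
Step 3: L in um = 3.4100e-05 * 1e4 = 0.341 um

0.341


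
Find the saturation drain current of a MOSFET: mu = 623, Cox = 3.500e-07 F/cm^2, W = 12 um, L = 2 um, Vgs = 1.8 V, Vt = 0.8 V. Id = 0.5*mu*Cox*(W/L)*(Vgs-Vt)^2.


Step 1: Overdrive voltage Vov = Vgs - Vt = 1.8 - 0.8 = 1.0 V
Step 2: W/L = 12/2 = 6
Step 3: Id = 0.5 * 623 * 3.500e-07 * 6 * 1.0^2
Step 4: Id = 6.54e-04 A

6.54e-04


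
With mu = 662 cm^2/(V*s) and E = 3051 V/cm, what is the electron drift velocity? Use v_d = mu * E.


Step 1: v_d = mu * E
Step 2: v_d = 662 * 3051 = 2019762
Step 3: v_d = 2.02e+06 cm/s

2.02e+06


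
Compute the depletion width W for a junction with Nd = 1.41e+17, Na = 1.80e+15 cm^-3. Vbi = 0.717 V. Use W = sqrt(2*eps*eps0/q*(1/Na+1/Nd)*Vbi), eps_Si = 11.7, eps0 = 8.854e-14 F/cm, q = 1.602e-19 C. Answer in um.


Step 1: 1/Na + 1/Nd = 1/1.80e+15 + 1/1.41e+17 = 5.62648e-16
Step 2: 2*eps*eps0/q = 2*11.7*8.854e-14/1.602e-19 = 1.293281e+07
Step 3: W^2 = 1.293281e+07 * 5.62648e-16 * 0.717 = 5.21734e-09
Step 4: W = sqrt(5.21734e-09) = 7.223e-05 cm = 0.7223 um

0.7223


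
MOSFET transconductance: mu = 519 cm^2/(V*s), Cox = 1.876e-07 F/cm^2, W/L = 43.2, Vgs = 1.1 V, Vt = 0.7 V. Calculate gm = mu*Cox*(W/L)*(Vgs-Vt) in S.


Step 1: Vov = Vgs - Vt = 1.1 - 0.7 = 0.4 V
Step 2: gm = mu * Cox * (W/L) * Vov
Step 3: gm = 519 * 1.876e-07 * 43.2 * 0.4 = 1.68e-03 S

1.68e-03


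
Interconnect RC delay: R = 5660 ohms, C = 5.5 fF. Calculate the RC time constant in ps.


Step 1: tau = R * C
Step 2: tau = 5660 * 5.5 fF = 5660 * 5.5e-15 F
Step 3: tau = 3.113e-11 s = 31.13 ps

31.13


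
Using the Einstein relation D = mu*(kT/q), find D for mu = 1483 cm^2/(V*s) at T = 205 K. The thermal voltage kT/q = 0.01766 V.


Step 1: D = mu * (kT/q)
Step 2: D = 1483 * 0.01766
Step 3: D = 26.19 cm^2/s

26.19


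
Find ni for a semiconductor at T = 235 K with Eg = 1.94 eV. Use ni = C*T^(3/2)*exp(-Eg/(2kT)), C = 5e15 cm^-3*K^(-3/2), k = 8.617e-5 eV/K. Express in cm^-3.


Step 1: Compute kT = 8.617e-5 * 235 = 0.02024995 eV
Step 2: Exponent = -Eg/(2kT) = -1.94/(2*0.02024995) = -47.90135
Step 3: T^(3/2) = 235^1.5 = 3602.48
Step 4: ni = 5e15 * 3602.48 * exp(-47.90135) = 2.83e-02 cm^-3

2.83e-02


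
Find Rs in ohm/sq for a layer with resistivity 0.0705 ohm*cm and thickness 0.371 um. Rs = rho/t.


Step 1: Convert thickness to cm: t = 0.371 um = 3.7100e-05 cm
Step 2: Rs = rho / t = 0.0705 / 3.7100e-05
Step 3: Rs = 1900.3 ohm/sq

1900.3


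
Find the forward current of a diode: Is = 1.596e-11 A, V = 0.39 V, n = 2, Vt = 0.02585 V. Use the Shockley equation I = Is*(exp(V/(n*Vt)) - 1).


Step 1: V/(n*Vt) = 0.39/(2*0.02585) = 7.5435
Step 2: exp(7.5435) = 1.8884e+03
Step 3: I = 1.596e-11 * (1.8884e+03 - 1) = 3.01e-08 A

3.01e-08


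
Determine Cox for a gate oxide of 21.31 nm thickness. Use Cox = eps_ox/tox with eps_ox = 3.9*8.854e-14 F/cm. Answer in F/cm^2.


Step 1: eps_ox = 3.9 * 8.854e-14 = 3.45306e-13 F/cm
Step 2: tox in cm = 21.31 nm * 1e-7 = 2.1310e-06 cm
Step 3: Cox = 3.45306e-13 / 2.1310e-06 = 1.62e-07 F/cm^2

1.62e-07


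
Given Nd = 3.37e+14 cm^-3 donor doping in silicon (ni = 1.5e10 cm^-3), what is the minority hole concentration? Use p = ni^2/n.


Step 1: Since Nd >> ni, n ≈ Nd = 3.37e+14 cm^-3
Step 2: p = ni^2 / n = (1.5e10)^2 / 3.37e+14
Step 3: p = 2.25e20 / 3.37e+14 = 6.68e+05 cm^-3

6.68e+05


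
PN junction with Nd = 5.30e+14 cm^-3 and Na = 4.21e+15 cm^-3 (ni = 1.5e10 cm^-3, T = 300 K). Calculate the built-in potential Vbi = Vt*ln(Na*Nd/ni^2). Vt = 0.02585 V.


Step 1: Compute Na*Nd/ni^2 = 4.21e+15 * 5.30e+14 / (1.5e10)^2 = 9.9169e+09
Step 2: ln(9.9169e+09) = 23.0175
Step 3: Vbi = 0.02585 * 23.0175 = 0.595 V

0.595


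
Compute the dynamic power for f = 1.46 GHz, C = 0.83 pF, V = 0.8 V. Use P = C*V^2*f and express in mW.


Step 1: V^2 = 0.8^2 = 0.64 V^2
Step 2: P = C*V^2*f = 0.83e-12 F * 0.64 * 1.46e9 Hz
Step 3: P = 7.75552e-04 W
Step 4: P = 0.776 mW

0.776


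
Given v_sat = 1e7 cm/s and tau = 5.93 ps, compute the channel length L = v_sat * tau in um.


Step 1: tau in seconds = 5.93 ps * 1e-12 = 5.9300e-12 s
Step 2: L = v_sat * tau = 1e7 * 5.9300e-12 = 5.9300e-05 cm
Step 3: L in um = 5.9300e-05 * 1e4 = 0.593 um

0.593


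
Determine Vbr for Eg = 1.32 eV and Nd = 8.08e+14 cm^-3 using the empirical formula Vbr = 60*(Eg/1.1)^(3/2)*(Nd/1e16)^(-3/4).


Step 1: Eg/1.1 = 1.32/1.1 = 1.200000
Step 2: (Eg/1.1)^1.5 = 1.200000^1.5 = 1.314534
Step 3: (Nd/1e16)^(-0.75) = (0.0808)^(-0.75) = 6.598443
Step 4: Vbr = 60 * 1.314534 * 6.598443 = 520.4 V

520.4


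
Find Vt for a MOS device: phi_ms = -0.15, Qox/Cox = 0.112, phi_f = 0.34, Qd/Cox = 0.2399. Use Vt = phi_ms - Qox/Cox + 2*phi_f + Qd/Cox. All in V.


Step 1: Vt = phi_ms - Qox/Cox + 2*phi_f + Qd/Cox
Step 2: Vt = -0.15 - 0.112 + 2*0.34 + 0.2399
Step 3: Vt = -0.15 - 0.112 + 0.68 + 0.2399
Step 4: Vt = 0.6579 V

0.6579


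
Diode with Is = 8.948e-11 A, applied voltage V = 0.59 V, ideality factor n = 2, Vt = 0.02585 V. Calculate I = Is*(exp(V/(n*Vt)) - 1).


Step 1: V/(n*Vt) = 0.59/(2*0.02585) = 11.4120
Step 2: exp(11.4120) = 9.0400e+04
Step 3: I = 8.948e-11 * (9.0400e+04 - 1) = 8.09e-06 A

8.09e-06


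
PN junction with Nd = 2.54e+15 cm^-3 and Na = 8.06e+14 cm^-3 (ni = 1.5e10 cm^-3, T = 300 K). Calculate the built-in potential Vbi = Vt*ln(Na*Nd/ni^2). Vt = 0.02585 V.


Step 1: Compute Na*Nd/ni^2 = 8.06e+14 * 2.54e+15 / (1.5e10)^2 = 9.0988e+09
Step 2: ln(9.0988e+09) = 22.9314
Step 3: Vbi = 0.02585 * 22.9314 = 0.593 V

0.593


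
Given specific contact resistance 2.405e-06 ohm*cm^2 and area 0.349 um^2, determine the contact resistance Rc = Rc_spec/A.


Step 1: Convert area to cm^2: 0.349 um^2 = 3.4900e-09 cm^2
Step 2: Rc = Rc_spec / A = 2.405e-06 / 3.4900e-09
Step 3: Rc = 6.89e+02 ohms

6.89e+02


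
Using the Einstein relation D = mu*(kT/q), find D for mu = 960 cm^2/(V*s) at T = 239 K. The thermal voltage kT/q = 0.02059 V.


Step 1: D = mu * (kT/q)
Step 2: D = 960 * 0.02059
Step 3: D = 19.77 cm^2/s

19.77


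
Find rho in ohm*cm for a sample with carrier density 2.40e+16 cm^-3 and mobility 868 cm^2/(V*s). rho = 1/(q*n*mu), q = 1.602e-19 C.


Step 1: sigma = q * n * mu = 1.602e-19 * 2.40e+16 * 868 = 3.33729e+00 S/cm
Step 2: rho = 1 / sigma = 1 / 3.33729e+00 = 0.2996 ohm*cm

0.2996


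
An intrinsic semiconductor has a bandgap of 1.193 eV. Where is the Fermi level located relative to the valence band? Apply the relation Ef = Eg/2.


Step 1: For an intrinsic semiconductor, the Fermi level sits at midgap.
Step 2: Ef = Eg / 2 = 1.193 / 2 = 0.5965 eV

0.5965


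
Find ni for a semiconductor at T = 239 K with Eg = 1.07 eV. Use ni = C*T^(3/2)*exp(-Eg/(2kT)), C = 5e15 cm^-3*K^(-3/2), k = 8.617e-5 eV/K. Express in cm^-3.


Step 1: Compute kT = 8.617e-5 * 239 = 0.02059463 eV
Step 2: Exponent = -Eg/(2kT) = -1.07/(2*0.02059463) = -25.97765
Step 3: T^(3/2) = 239^1.5 = 3694.85
Step 4: ni = 5e15 * 3694.85 * exp(-25.97765) = 9.65e+07 cm^-3

9.65e+07


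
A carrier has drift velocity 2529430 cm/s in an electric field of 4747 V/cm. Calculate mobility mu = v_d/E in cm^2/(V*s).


Step 1: mu = v_d / E
Step 2: mu = 2529430 / 4747
Step 3: mu = 532.85 cm^2/(V*s)

532.85


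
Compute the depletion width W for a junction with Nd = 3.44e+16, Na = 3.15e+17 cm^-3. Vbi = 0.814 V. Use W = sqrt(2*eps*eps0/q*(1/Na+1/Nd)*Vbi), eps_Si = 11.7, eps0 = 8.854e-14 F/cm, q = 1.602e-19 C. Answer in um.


Step 1: 1/Na + 1/Nd = 1/3.15e+17 + 1/3.44e+16 = 3.22444e-17
Step 2: 2*eps*eps0/q = 2*11.7*8.854e-14/1.602e-19 = 1.293281e+07
Step 3: W^2 = 1.293281e+07 * 3.22444e-17 * 0.814 = 3.39447e-10
Step 4: W = sqrt(3.39447e-10) = 1.842e-05 cm = 0.1842 um

0.1842


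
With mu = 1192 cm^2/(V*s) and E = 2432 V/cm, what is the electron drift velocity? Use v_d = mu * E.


Step 1: v_d = mu * E
Step 2: v_d = 1192 * 2432 = 2898944
Step 3: v_d = 2.90e+06 cm/s

2.90e+06


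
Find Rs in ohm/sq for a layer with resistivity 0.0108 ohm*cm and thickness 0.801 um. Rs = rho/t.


Step 1: Convert thickness to cm: t = 0.801 um = 8.0100e-05 cm
Step 2: Rs = rho / t = 0.0108 / 8.0100e-05
Step 3: Rs = 134.8 ohm/sq

134.8


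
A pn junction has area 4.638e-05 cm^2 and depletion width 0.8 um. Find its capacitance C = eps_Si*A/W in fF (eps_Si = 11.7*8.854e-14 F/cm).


Step 1: eps_Si = 11.7 * 8.854e-14 = 1.035918e-12 F/cm
Step 2: W in cm = 0.8 * 1e-4 = 8.00e-05 cm
Step 3: C = 1.035918e-12 * 4.638e-05 / 8.00e-05 = 6.005735e-13 F
Step 4: C = 600.57 fF

600.57


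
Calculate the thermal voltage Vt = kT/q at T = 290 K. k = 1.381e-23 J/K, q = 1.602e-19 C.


Step 1: kT = 1.381e-23 * 290 = 4.0049e-21 J
Step 2: Vt = kT/q = 4.0049e-21 / 1.602e-19
Step 3: Vt = 0.025 V

0.025


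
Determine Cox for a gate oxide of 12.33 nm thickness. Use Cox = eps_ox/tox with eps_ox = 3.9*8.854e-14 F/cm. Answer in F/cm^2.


Step 1: eps_ox = 3.9 * 8.854e-14 = 3.45306e-13 F/cm
Step 2: tox in cm = 12.33 nm * 1e-7 = 1.2330e-06 cm
Step 3: Cox = 3.45306e-13 / 1.2330e-06 = 2.80e-07 F/cm^2

2.80e-07


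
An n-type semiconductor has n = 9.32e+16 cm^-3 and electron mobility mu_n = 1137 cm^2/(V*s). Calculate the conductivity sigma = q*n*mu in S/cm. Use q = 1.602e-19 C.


Step 1: sigma = q * n * mu
Step 2: sigma = 1.602e-19 * 9.32e+16 * 1137
Step 3: sigma = 1.698e+01 S/cm

1.698e+01


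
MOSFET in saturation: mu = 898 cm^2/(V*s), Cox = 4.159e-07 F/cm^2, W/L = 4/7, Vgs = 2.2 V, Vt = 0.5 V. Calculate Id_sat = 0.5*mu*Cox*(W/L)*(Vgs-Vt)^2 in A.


Step 1: Overdrive voltage Vov = Vgs - Vt = 2.2 - 0.5 = 1.7 V
Step 2: W/L = 4/7 = 0.571429
Step 3: Id = 0.5 * 898 * 4.159e-07 * 0.571429 * 1.7^2
Step 4: Id = 3.08e-04 A

3.08e-04


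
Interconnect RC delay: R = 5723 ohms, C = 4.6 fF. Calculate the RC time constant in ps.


Step 1: tau = R * C
Step 2: tau = 5723 * 4.6 fF = 5723 * 4.6e-15 F
Step 3: tau = 2.63258e-11 s = 26.3258 ps

26.3258


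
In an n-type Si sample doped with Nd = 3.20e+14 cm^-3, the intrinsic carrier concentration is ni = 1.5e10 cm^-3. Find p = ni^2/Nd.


Step 1: Since Nd >> ni, n ≈ Nd = 3.20e+14 cm^-3
Step 2: p = ni^2 / n = (1.5e10)^2 / 3.20e+14
Step 3: p = 2.25e20 / 3.20e+14 = 7.03e+05 cm^-3

7.03e+05


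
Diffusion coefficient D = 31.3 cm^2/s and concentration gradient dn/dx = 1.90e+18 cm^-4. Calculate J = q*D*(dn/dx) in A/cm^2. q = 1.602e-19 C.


Step 1: J = q * D * (dn/dx)
Step 2: J = 1.602e-19 * 31.3 * 1.90e+18
Step 3: J = 9.53e+00 A/cm^2

9.53e+00


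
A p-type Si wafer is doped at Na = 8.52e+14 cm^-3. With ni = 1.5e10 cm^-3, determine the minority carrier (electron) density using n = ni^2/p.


Step 1: Majority hole concentration p ≈ Na = 8.52e+14 cm^-3
Step 2: n = ni^2 / Na = (1.5e10)^2 / 8.52e+14
Step 3: n = 2.64e+05 cm^-3

2.64e+05


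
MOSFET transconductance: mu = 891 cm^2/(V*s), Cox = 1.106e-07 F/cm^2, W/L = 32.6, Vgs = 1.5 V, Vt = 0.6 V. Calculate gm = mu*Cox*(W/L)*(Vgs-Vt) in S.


Step 1: Vov = Vgs - Vt = 1.5 - 0.6 = 0.9 V
Step 2: gm = mu * Cox * (W/L) * Vov
Step 3: gm = 891 * 1.106e-07 * 32.6 * 0.9 = 2.89e-03 S

2.89e-03


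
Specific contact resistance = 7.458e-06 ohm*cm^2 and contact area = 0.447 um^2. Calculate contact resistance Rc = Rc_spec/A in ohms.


Step 1: Convert area to cm^2: 0.447 um^2 = 4.4700e-09 cm^2
Step 2: Rc = Rc_spec / A = 7.458e-06 / 4.4700e-09
Step 3: Rc = 1.67e+03 ohms

1.67e+03


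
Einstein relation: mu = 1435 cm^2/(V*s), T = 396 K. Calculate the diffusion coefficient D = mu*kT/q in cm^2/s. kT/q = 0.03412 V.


Step 1: D = mu * (kT/q)
Step 2: D = 1435 * 0.03412
Step 3: D = 48.96 cm^2/s

48.96


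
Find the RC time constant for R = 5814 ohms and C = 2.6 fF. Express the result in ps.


Step 1: tau = R * C
Step 2: tau = 5814 * 2.6 fF = 5814 * 2.6e-15 F
Step 3: tau = 1.51164e-11 s = 15.1164 ps

15.1164


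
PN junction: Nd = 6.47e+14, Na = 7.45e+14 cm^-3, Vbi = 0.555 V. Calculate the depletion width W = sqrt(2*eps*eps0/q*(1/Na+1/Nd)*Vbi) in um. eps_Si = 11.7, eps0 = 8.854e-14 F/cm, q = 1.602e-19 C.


Step 1: 1/Na + 1/Nd = 1/7.45e+14 + 1/6.47e+14 = 2.88788e-15
Step 2: 2*eps*eps0/q = 2*11.7*8.854e-14/1.602e-19 = 1.293281e+07
Step 3: W^2 = 1.293281e+07 * 2.88788e-15 * 0.555 = 2.07284e-08
Step 4: W = sqrt(2.07284e-08) = 1.440e-04 cm = 1.44 um

1.44


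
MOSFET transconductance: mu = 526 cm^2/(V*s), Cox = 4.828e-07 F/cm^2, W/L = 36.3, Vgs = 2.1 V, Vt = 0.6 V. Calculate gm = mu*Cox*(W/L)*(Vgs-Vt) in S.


Step 1: Vov = Vgs - Vt = 2.1 - 0.6 = 1.5 V
Step 2: gm = mu * Cox * (W/L) * Vov
Step 3: gm = 526 * 4.828e-07 * 36.3 * 1.5 = 1.38e-02 S

1.38e-02


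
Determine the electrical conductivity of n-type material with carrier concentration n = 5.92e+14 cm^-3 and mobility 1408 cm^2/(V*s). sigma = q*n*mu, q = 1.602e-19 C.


Step 1: sigma = q * n * mu
Step 2: sigma = 1.602e-19 * 5.92e+14 * 1408
Step 3: sigma = 1.335e-01 S/cm

1.335e-01


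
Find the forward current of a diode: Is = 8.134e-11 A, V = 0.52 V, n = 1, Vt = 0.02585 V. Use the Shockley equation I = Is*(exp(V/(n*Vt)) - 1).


Step 1: V/(n*Vt) = 0.52/(1*0.02585) = 20.1161
Step 2: exp(20.1161) = 5.4489e+08
Step 3: I = 8.134e-11 * (5.4489e+08 - 1) = 4.43e-02 A

4.43e-02


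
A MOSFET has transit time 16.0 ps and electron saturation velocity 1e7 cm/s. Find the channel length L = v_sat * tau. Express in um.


Step 1: tau in seconds = 16.0 ps * 1e-12 = 1.6000e-11 s
Step 2: L = v_sat * tau = 1e7 * 1.6000e-11 = 1.6000e-04 cm
Step 3: L in um = 1.6000e-04 * 1e4 = 1.6 um

1.6


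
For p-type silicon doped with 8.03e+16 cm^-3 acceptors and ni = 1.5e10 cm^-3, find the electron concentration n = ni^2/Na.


Step 1: Majority hole concentration p ≈ Na = 8.03e+16 cm^-3
Step 2: n = ni^2 / Na = (1.5e10)^2 / 8.03e+16
Step 3: n = 2.80e+03 cm^-3

2.80e+03


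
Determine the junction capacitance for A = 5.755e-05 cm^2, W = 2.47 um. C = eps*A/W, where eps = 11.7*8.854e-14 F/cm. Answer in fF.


Step 1: eps_Si = 11.7 * 8.854e-14 = 1.035918e-12 F/cm
Step 2: W in cm = 2.47 * 1e-4 = 2.47e-04 cm
Step 3: C = 1.035918e-12 * 5.755e-05 / 2.47e-04 = 2.413647e-13 F
Step 4: C = 241.36 fF

241.36


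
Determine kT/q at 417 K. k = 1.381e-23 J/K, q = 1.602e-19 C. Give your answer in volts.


Step 1: kT = 1.381e-23 * 417 = 5.75877e-21 J
Step 2: Vt = kT/q = 5.75877e-21 / 1.602e-19
Step 3: Vt = 0.03595 V

0.03595


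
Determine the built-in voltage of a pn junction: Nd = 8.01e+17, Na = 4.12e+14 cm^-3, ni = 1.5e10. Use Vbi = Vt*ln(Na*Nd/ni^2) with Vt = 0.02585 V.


Step 1: Compute Na*Nd/ni^2 = 4.12e+14 * 8.01e+17 / (1.5e10)^2 = 1.4667e+12
Step 2: ln(1.4667e+12) = 28.0140
Step 3: Vbi = 0.02585 * 28.0140 = 0.724 V

0.724


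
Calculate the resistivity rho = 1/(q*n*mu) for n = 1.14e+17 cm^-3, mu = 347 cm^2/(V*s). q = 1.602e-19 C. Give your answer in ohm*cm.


Step 1: sigma = q * n * mu = 1.602e-19 * 1.14e+17 * 347 = 6.33719e+00 S/cm
Step 2: rho = 1 / sigma = 1 / 6.33719e+00 = 0.1578 ohm*cm

0.1578


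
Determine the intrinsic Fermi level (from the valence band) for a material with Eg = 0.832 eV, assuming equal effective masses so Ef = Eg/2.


Step 1: For an intrinsic semiconductor, the Fermi level sits at midgap.
Step 2: Ef = Eg / 2 = 0.832 / 2 = 0.416 eV

0.416


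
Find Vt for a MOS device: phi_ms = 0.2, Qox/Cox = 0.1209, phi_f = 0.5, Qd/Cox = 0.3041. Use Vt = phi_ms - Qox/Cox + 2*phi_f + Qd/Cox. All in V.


Step 1: Vt = phi_ms - Qox/Cox + 2*phi_f + Qd/Cox
Step 2: Vt = 0.2 - 0.1209 + 2*0.5 + 0.3041
Step 3: Vt = 0.2 - 0.1209 + 1.0 + 0.3041
Step 4: Vt = 1.3832 V

1.3832


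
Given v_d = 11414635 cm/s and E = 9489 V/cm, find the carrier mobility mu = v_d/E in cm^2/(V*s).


Step 1: mu = v_d / E
Step 2: mu = 11414635 / 9489
Step 3: mu = 1202.93 cm^2/(V*s)

1202.93


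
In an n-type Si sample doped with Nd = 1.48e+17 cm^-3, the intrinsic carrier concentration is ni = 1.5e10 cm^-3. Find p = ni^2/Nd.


Step 1: Since Nd >> ni, n ≈ Nd = 1.48e+17 cm^-3
Step 2: p = ni^2 / n = (1.5e10)^2 / 1.48e+17
Step 3: p = 2.25e20 / 1.48e+17 = 1.52e+03 cm^-3

1.52e+03


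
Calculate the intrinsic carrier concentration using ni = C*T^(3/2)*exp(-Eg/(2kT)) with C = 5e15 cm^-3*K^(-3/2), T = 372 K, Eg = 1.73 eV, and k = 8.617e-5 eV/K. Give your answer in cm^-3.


Step 1: Compute kT = 8.617e-5 * 372 = 0.03205524 eV
Step 2: Exponent = -Eg/(2kT) = -1.73/(2*0.03205524) = -26.98467
Step 3: T^(3/2) = 372^1.5 = 7174.88
Step 4: ni = 5e15 * 7174.88 * exp(-26.98467) = 6.85e+07 cm^-3

6.85e+07


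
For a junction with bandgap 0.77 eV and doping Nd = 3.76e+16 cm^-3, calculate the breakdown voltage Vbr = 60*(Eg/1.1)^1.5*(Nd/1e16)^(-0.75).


Step 1: Eg/1.1 = 0.77/1.1 = 0.700000
Step 2: (Eg/1.1)^1.5 = 0.700000^1.5 = 0.585662
Step 3: (Nd/1e16)^(-0.75) = (3.76)^(-0.75) = 0.370347
Step 4: Vbr = 60 * 0.585662 * 0.370347 = 13.0 V

13.0


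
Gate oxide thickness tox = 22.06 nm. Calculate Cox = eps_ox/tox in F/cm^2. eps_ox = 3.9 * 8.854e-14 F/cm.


Step 1: eps_ox = 3.9 * 8.854e-14 = 3.45306e-13 F/cm
Step 2: tox in cm = 22.06 nm * 1e-7 = 2.2060e-06 cm
Step 3: Cox = 3.45306e-13 / 2.2060e-06 = 1.57e-07 F/cm^2

1.57e-07


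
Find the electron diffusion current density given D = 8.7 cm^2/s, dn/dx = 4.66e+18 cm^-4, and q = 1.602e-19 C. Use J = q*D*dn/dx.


Step 1: J = q * D * (dn/dx)
Step 2: J = 1.602e-19 * 8.7 * 4.66e+18
Step 3: J = 6.49e+00 A/cm^2

6.49e+00


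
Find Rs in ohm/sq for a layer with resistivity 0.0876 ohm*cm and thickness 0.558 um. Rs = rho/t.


Step 1: Convert thickness to cm: t = 0.558 um = 5.5800e-05 cm
Step 2: Rs = rho / t = 0.0876 / 5.5800e-05
Step 3: Rs = 1569.9 ohm/sq

1569.9


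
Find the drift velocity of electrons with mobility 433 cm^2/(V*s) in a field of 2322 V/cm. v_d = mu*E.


Step 1: v_d = mu * E
Step 2: v_d = 433 * 2322 = 1005426
Step 3: v_d = 1.01e+06 cm/s

1.01e+06


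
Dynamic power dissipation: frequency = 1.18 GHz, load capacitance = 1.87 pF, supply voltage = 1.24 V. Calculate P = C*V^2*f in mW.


Step 1: V^2 = 1.24^2 = 1.5376 V^2
Step 2: P = C*V^2*f = 1.87e-12 F * 1.5376 * 1.18e9 Hz
Step 3: P = 3.39286816e-03 W
Step 4: P = 3.393 mW

3.393


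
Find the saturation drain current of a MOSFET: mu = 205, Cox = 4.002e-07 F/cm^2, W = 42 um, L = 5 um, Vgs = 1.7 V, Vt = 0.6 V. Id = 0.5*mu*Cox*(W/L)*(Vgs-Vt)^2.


Step 1: Overdrive voltage Vov = Vgs - Vt = 1.7 - 0.6 = 1.1 V
Step 2: W/L = 42/5 = 8.4
Step 3: Id = 0.5 * 205 * 4.002e-07 * 8.4 * 1.1^2
Step 4: Id = 4.17e-04 A

4.17e-04


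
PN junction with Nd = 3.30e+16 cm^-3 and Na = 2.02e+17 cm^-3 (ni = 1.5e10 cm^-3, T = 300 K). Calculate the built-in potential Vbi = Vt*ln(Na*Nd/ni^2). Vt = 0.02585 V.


Step 1: Compute Na*Nd/ni^2 = 2.02e+17 * 3.30e+16 / (1.5e10)^2 = 2.9627e+13
Step 2: ln(2.9627e+13) = 31.0197
Step 3: Vbi = 0.02585 * 31.0197 = 0.802 V

0.802


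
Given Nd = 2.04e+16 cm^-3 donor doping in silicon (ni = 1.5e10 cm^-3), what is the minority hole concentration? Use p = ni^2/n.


Step 1: Since Nd >> ni, n ≈ Nd = 2.04e+16 cm^-3
Step 2: p = ni^2 / n = (1.5e10)^2 / 2.04e+16
Step 3: p = 2.25e20 / 2.04e+16 = 1.10e+04 cm^-3

1.10e+04


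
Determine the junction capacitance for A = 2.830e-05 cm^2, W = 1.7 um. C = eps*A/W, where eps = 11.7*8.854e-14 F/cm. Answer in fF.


Step 1: eps_Si = 11.7 * 8.854e-14 = 1.035918e-12 F/cm
Step 2: W in cm = 1.7 * 1e-4 = 1.70e-04 cm
Step 3: C = 1.035918e-12 * 2.830e-05 / 1.70e-04 = 1.724499e-13 F
Step 4: C = 172.45 fF

172.45


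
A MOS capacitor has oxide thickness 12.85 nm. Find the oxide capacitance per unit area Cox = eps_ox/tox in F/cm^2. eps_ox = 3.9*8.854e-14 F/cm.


Step 1: eps_ox = 3.9 * 8.854e-14 = 3.45306e-13 F/cm
Step 2: tox in cm = 12.85 nm * 1e-7 = 1.2850e-06 cm
Step 3: Cox = 3.45306e-13 / 1.2850e-06 = 2.69e-07 F/cm^2

2.69e-07


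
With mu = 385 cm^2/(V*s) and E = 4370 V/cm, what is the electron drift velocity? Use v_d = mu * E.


Step 1: v_d = mu * E
Step 2: v_d = 385 * 4370 = 1682450
Step 3: v_d = 1.68e+06 cm/s

1.68e+06


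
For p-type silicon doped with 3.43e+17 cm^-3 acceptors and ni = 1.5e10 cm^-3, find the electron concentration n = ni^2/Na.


Step 1: Majority hole concentration p ≈ Na = 3.43e+17 cm^-3
Step 2: n = ni^2 / Na = (1.5e10)^2 / 3.43e+17
Step 3: n = 6.56e+02 cm^-3

6.56e+02


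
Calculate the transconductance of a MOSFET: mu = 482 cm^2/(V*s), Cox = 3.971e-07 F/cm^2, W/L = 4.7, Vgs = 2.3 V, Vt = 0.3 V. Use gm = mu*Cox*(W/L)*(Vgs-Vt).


Step 1: Vov = Vgs - Vt = 2.3 - 0.3 = 2.0 V
Step 2: gm = mu * Cox * (W/L) * Vov
Step 3: gm = 482 * 3.971e-07 * 4.7 * 2.0 = 1.80e-03 S

1.80e-03


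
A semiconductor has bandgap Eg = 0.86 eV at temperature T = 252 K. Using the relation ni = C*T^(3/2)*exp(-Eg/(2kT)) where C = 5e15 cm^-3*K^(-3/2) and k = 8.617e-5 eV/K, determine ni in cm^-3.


Step 1: Compute kT = 8.617e-5 * 252 = 0.02171484 eV
Step 2: Exponent = -Eg/(2kT) = -0.86/(2*0.02171484) = -19.80213
Step 3: T^(3/2) = 252^1.5 = 4000.38
Step 4: ni = 5e15 * 4000.38 * exp(-19.80213) = 5.02e+10 cm^-3

5.02e+10


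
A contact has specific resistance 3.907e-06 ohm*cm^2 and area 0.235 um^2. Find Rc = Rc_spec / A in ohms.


Step 1: Convert area to cm^2: 0.235 um^2 = 2.3500e-09 cm^2
Step 2: Rc = Rc_spec / A = 3.907e-06 / 2.3500e-09
Step 3: Rc = 1.66e+03 ohms

1.66e+03


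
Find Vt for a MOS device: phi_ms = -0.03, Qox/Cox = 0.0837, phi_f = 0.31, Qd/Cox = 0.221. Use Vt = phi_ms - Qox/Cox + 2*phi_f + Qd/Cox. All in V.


Step 1: Vt = phi_ms - Qox/Cox + 2*phi_f + Qd/Cox
Step 2: Vt = -0.03 - 0.0837 + 2*0.31 + 0.221
Step 3: Vt = -0.03 - 0.0837 + 0.62 + 0.221
Step 4: Vt = 0.7273 V

0.7273


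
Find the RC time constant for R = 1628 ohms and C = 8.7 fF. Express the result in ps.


Step 1: tau = R * C
Step 2: tau = 1628 * 8.7 fF = 1628 * 8.7e-15 F
Step 3: tau = 1.41636e-11 s = 14.1636 ps

14.1636


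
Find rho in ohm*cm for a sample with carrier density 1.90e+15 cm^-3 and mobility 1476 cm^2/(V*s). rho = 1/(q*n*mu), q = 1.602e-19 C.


Step 1: sigma = q * n * mu = 1.602e-19 * 1.90e+15 * 1476 = 4.49265e-01 S/cm
Step 2: rho = 1 / sigma = 1 / 4.49265e-01 = 2.226 ohm*cm

2.226


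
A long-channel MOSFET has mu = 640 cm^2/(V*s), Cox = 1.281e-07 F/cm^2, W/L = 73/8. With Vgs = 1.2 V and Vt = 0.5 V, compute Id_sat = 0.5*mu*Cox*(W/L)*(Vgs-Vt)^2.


Step 1: Overdrive voltage Vov = Vgs - Vt = 1.2 - 0.5 = 0.7 V
Step 2: W/L = 73/8 = 9.125
Step 3: Id = 0.5 * 640 * 1.281e-07 * 9.125 * 0.7^2
Step 4: Id = 1.83e-04 A

1.83e-04


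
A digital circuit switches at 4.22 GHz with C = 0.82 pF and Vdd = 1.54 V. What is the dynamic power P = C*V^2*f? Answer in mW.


Step 1: V^2 = 1.54^2 = 2.3716 V^2
Step 2: P = C*V^2*f = 0.82e-12 F * 2.3716 * 4.22e9 Hz
Step 3: P = 8.20668464e-03 W
Step 4: P = 8.207 mW

8.207


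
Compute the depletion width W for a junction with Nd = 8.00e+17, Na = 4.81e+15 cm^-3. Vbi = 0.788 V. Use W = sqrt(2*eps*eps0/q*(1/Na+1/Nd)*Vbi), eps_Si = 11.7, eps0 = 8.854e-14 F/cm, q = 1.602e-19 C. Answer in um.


Step 1: 1/Na + 1/Nd = 1/4.81e+15 + 1/8.00e+17 = 2.09150e-16
Step 2: 2*eps*eps0/q = 2*11.7*8.854e-14/1.602e-19 = 1.293281e+07
Step 3: W^2 = 1.293281e+07 * 2.09150e-16 * 0.788 = 2.13146e-09
Step 4: W = sqrt(2.13146e-09) = 4.617e-05 cm = 0.4617 um

0.4617


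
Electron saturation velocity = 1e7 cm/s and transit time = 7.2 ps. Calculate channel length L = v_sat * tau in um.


Step 1: tau in seconds = 7.2 ps * 1e-12 = 7.2000e-12 s
Step 2: L = v_sat * tau = 1e7 * 7.2000e-12 = 7.2000e-05 cm
Step 3: L in um = 7.2000e-05 * 1e4 = 0.72 um

0.72


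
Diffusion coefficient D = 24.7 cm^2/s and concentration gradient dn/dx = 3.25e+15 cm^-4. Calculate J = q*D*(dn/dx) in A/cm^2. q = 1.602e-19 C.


Step 1: J = q * D * (dn/dx)
Step 2: J = 1.602e-19 * 24.7 * 3.25e+15
Step 3: J = 1.29e-02 A/cm^2

1.29e-02


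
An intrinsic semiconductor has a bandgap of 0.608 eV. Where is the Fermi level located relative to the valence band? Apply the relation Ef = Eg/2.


Step 1: For an intrinsic semiconductor, the Fermi level sits at midgap.
Step 2: Ef = Eg / 2 = 0.608 / 2 = 0.304 eV

0.304


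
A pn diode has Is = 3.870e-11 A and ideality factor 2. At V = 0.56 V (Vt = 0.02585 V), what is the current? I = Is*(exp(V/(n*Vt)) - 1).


Step 1: V/(n*Vt) = 0.56/(2*0.02585) = 10.8317
Step 2: exp(10.8317) = 5.0600e+04
Step 3: I = 3.870e-11 * (5.0600e+04 - 1) = 1.96e-06 A

1.96e-06


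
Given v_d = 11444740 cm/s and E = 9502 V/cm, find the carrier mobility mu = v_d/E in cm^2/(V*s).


Step 1: mu = v_d / E
Step 2: mu = 11444740 / 9502
Step 3: mu = 1204.46 cm^2/(V*s)

1204.46


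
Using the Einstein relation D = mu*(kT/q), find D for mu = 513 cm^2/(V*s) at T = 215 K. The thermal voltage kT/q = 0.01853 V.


Step 1: D = mu * (kT/q)
Step 2: D = 513 * 0.01853
Step 3: D = 9.51 cm^2/s

9.51


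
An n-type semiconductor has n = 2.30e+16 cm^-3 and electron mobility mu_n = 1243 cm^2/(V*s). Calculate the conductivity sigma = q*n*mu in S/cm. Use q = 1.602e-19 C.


Step 1: sigma = q * n * mu
Step 2: sigma = 1.602e-19 * 2.30e+16 * 1243
Step 3: sigma = 4.580e+00 S/cm

4.580e+00


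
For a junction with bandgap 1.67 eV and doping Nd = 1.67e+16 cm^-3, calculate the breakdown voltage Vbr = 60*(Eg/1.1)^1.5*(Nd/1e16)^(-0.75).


Step 1: Eg/1.1 = 1.67/1.1 = 1.518182
Step 2: (Eg/1.1)^1.5 = 1.518182^1.5 = 1.870621
Step 3: (Nd/1e16)^(-0.75) = (1.67)^(-0.75) = 0.680711
Step 4: Vbr = 60 * 1.870621 * 0.680711 = 76.4 V

76.4


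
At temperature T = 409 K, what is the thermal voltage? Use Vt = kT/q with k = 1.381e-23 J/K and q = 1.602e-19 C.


Step 1: kT = 1.381e-23 * 409 = 5.64829e-21 J
Step 2: Vt = kT/q = 5.64829e-21 / 1.602e-19
Step 3: Vt = 0.03526 V

0.03526


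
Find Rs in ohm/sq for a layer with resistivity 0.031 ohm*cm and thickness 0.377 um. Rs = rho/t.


Step 1: Convert thickness to cm: t = 0.377 um = 3.7700e-05 cm
Step 2: Rs = rho / t = 0.031 / 3.7700e-05
Step 3: Rs = 822.3 ohm/sq

822.3


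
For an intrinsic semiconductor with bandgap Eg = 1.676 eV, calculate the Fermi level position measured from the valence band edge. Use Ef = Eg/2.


Step 1: For an intrinsic semiconductor, the Fermi level sits at midgap.
Step 2: Ef = Eg / 2 = 1.676 / 2 = 0.838 eV

0.838
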